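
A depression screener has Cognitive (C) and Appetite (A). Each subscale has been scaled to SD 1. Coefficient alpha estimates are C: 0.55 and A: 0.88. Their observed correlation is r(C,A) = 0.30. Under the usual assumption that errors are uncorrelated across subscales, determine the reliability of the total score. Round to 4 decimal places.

0.7808

Var(C+A) = 2 + 2·[0.30] = 2 + 0.6 = 2.6.
With uncorrelated errors the cross-covariances are all true-score covariance, so they carry over unchanged; only the diagonal terms shrink to ρᵢσᵢ².
True-score variance = [0.55 + 0.88] + 0.6 = 1.43 + 0.6 = 2.03.
Reliability = 2.03 / 2.6 = 0.7808.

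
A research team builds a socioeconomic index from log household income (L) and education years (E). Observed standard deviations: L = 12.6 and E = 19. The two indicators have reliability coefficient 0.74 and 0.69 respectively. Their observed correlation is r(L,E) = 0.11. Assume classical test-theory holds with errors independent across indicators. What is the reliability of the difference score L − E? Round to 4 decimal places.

0.6720

Var(L−E) = 12.6² + 19² − 2·12.6·19·0.11 = 519.76 − 52.668 = 467.092.
Because errors are independent across components, Cov(Tᵢ,Tⱼ) = Cov(Xᵢ,Xⱼ); the off-diagonal part of the true-score variance is the same as above.
True-score variance = [12.6²·0.74 + 19²·0.69] − 52.668 = 366.572 − 52.668 = 313.904.
Reliability = 313.904 / 467.092 = 0.6720.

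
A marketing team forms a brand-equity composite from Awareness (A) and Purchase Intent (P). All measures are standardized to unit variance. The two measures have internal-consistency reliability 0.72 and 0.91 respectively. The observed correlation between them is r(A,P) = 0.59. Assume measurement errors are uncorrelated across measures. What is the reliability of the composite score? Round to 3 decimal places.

Var(A+P) = 2 + 2·[0.59] = 2 + 1.18 = 3.18.
Under uncorrelated errors the observed covariances equal the true-score covariances, so only the own-variance terms attenuate.
True-score variance = [0.72 + 0.91] + 1.18 = 1.63 + 1.18 = 2.81.
Reliability = 2.81 / 3.18 = 0.884.

0.884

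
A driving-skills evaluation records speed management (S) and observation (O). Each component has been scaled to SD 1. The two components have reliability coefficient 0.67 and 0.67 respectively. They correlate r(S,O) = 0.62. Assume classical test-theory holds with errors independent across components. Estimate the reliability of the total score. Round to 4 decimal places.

Var(S+O) = 2 + 2·[0.62] = 2 + 1.24 = 3.24.
Under uncorrelated errors the observed covariances equal the true-score covariances, so only the own-variance terms attenuate.
True-score variance = [0.67 + 0.67] + 1.24 = 1.34 + 1.24 = 2.58.
Reliability = 2.58 / 3.24 = 0.7963.

0.7963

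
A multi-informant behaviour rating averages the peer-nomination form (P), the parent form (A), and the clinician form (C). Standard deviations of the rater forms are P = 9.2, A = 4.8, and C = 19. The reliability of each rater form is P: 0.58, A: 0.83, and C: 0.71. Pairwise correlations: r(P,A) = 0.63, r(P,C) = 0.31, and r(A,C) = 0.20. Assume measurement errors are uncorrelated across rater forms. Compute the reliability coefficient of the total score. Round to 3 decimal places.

Var(P+A+C) = 9.2² + 4.8² + 19² + 2·[9.2·4.8·0.63 + 9.2·19·0.31 + 4.8·19·0.20] = 468.68 + 200.498 = 669.178.
Because errors are independent across components, Cov(Tᵢ,Tⱼ) = Cov(Xᵢ,Xⱼ); the off-diagonal part of the true-score variance is the same as above.
True-score variance = [9.2²·0.58 + 4.8²·0.83 + 19²·0.71] + 200.498 = 324.524 + 200.498 = 525.022.
Reliability = 525.022 / 669.178 = 0.785.

0.785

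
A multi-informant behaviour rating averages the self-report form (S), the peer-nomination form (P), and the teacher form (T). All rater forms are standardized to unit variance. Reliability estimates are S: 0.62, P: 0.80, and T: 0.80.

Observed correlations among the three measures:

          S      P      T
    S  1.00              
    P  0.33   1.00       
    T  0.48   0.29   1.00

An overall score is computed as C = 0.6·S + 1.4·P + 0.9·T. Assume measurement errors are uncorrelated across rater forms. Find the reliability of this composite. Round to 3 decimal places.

Var(C) = 0.6² + 1.4² + 0.9² + 2·[0.84·0.33 + 0.54·0.48 + 1.26·0.29] = 3.13 + 1.8036 = 4.9336.
Under uncorrelated errors the observed covariances equal the true-score covariances, so only the own-variance terms attenuate.
True-score variance = [0.6²·0.62 + 1.4²·0.80 + 0.9²·0.80] + 1.8036 = 2.4392 + 1.8036 = 4.2428.
Reliability = 4.2428 / 4.9336 = 0.860.

0.860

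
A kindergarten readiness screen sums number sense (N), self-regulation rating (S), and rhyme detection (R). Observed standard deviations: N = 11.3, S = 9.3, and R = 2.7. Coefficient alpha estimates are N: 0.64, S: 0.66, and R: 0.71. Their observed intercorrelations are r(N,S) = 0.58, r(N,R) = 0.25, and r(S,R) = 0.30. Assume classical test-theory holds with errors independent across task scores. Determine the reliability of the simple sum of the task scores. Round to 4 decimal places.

Var(N+S+R) = 11.3² + 9.3² + 2.7² + 2·[11.3·9.3·0.58 + 11.3·2.7·0.25 + 9.3·2.7·0.30] = 221.47 + 152.225 = 373.695.
Because errors are independent across components, Cov(Tᵢ,Tⱼ) = Cov(Xᵢ,Xⱼ); the off-diagonal part of the true-score variance is the same as above.
True-score variance = [11.3²·0.64 + 9.3²·0.66 + 2.7²·0.71] + 152.225 = 143.981 + 152.225 = 296.206.
Reliability = 296.206 / 373.695 = 0.7926.

0.7926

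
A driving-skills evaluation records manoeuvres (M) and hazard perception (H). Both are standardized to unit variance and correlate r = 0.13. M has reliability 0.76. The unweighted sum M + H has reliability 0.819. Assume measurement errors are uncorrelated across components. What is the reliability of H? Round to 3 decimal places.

Var(M+H) = 2 + 2·0.13 = 2.260.
True-score variance = ρ_M + ρ_H + 2·0.13, so 0.819 = (0.76 + ρ_H + 0.26) / 2.260.
ρ_H = 0.819·2.260 − 0.76 − 0.26 = 0.831.

0.831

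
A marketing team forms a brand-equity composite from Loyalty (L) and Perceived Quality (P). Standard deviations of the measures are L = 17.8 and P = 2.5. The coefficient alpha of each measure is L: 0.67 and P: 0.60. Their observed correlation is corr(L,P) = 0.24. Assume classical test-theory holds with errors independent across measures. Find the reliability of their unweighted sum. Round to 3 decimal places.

0.689

Var(L+P) = 17.8² + 2.5² + 2·[17.8·2.5·0.24] = 323.09 + 21.36 = 344.45.
Under uncorrelated errors the observed covariances equal the true-score covariances, so only the own-variance terms attenuate.
True-score variance = [17.8²·0.67 + 2.5²·0.60] + 21.36 = 216.033 + 21.36 = 237.393.
Reliability = 237.393 / 344.45 = 0.689.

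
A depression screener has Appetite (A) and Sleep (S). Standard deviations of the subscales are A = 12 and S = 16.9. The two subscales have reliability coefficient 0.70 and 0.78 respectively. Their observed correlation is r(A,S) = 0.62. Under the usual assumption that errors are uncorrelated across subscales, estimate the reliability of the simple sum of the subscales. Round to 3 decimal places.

Var(A+S) = 12² + 16.9² + 2·[12·16.9·0.62] = 429.61 + 251.472 = 681.082.
Under uncorrelated errors the observed covariances equal the true-score covariances, so only the own-variance terms attenuate.
True-score variance = [12²·0.70 + 16.9²·0.78] + 251.472 = 323.576 + 251.472 = 575.048.
Reliability = 575.048 / 681.082 = 0.844.

0.844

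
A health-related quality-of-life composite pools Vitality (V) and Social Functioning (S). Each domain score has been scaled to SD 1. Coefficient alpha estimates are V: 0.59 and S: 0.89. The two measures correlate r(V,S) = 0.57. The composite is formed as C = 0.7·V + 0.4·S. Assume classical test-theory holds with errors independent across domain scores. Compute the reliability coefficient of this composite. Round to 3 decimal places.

0.775

Var(C) = 0.7² + 0.4² + 2·[0.28·0.57] = 0.65 + 0.3192 = 0.9692.
Under uncorrelated errors the observed covariances equal the true-score covariances, so only the own-variance terms attenuate.
True-score variance = [0.7²·0.59 + 0.4²·0.89] + 0.3192 = 0.4315 + 0.3192 = 0.7507.
Reliability = 0.7507 / 0.9692 = 0.775.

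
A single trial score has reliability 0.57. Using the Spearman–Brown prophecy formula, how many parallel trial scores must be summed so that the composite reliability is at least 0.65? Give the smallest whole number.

k ≥ ρ*(1−ρ₁)/(ρ₁(1−ρ*)) = 0.65·0.43 / (0.57·0.35) = 1.401.
Smallest integer k = 2.

2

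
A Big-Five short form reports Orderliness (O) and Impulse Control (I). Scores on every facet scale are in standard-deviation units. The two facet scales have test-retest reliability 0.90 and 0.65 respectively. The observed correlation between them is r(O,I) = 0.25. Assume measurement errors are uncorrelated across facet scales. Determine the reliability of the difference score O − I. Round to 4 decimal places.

0.7000

Var(O−I) = 1 + 1 − 2·0.25 = 2 − 0.5 = 1.5.
Because errors are independent across components, Cov(Tᵢ,Tⱼ) = Cov(Xᵢ,Xⱼ); the off-diagonal part of the true-score variance is the same as above.
True-score variance = [0.90 + 0.65] − 0.5 = 1.55 − 0.5 = 1.05.
Reliability = 1.05 / 1.5 = 0.7000.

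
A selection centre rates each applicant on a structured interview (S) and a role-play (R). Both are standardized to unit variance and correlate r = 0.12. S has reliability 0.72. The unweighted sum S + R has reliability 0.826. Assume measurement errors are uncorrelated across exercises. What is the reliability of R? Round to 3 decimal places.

Var(S+R) = 2 + 2·0.12 = 2.240.
True-score variance = ρ_S + ρ_R + 2·0.12, so 0.826 = (0.72 + ρ_R + 0.24) / 2.240.
ρ_R = 0.826·2.240 − 0.72 − 0.24 = 0.890.

0.890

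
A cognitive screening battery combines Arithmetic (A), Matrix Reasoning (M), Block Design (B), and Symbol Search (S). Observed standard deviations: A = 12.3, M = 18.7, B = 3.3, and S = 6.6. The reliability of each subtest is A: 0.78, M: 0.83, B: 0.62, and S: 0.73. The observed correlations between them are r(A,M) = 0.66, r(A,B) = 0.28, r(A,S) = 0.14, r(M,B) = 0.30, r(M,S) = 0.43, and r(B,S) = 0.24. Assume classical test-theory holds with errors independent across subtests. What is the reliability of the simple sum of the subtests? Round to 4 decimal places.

0.8973

Var(A+M+B+S) = 12.3² + 18.7² + 3.3² + 6.6² + 2·[12.3·18.7·0.66 + 12.3·3.3·0.28 + 12.3·6.6·0.14 + 18.7·3.3·0.30 + 18.7·6.6·0.43 + 3.3·6.6·0.24] = 555.43 + 502.696 = 1058.13.
Because errors are independent across components, Cov(Tᵢ,Tⱼ) = Cov(Xᵢ,Xⱼ); the off-diagonal part of the true-score variance is the same as above.
True-score variance = [12.3²·0.78 + 18.7²·0.83 + 3.3²·0.62 + 6.6²·0.73] + 502.696 = 446.799 + 502.696 = 949.495.
Reliability = 949.495 / 1058.13 = 0.8973.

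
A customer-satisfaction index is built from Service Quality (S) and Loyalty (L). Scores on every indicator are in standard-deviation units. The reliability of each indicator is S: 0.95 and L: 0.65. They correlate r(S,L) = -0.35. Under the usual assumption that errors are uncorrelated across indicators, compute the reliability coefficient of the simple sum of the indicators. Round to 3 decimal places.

Var(S+L) = 2 + 2·[(-0.35)] = 2 − 0.7 = 1.3.
Under uncorrelated errors the observed covariances equal the true-score covariances, so only the own-variance terms attenuate.
True-score variance = [0.95 + 0.65] − 0.7 = 1.6 − 0.7 = 0.9.
Reliability = 0.9 / 1.3 = 0.692.

0.692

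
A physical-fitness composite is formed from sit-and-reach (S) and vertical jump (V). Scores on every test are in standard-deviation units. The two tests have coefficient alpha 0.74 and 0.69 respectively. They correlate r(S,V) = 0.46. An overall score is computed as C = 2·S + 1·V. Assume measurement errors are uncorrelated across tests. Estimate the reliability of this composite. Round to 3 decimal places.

Var(C) = 2² + 1 + 2·[2·0.46] = 5 + 1.84 = 6.84.
With uncorrelated errors the cross-covariances are all true-score covariance, so they carry over unchanged; only the diagonal terms shrink to ρᵢσᵢ².
True-score variance = [2²·0.74 + 0.69] + 1.84 = 3.65 + 1.84 = 5.49.
Reliability = 5.49 / 6.84 = 0.803.

0.803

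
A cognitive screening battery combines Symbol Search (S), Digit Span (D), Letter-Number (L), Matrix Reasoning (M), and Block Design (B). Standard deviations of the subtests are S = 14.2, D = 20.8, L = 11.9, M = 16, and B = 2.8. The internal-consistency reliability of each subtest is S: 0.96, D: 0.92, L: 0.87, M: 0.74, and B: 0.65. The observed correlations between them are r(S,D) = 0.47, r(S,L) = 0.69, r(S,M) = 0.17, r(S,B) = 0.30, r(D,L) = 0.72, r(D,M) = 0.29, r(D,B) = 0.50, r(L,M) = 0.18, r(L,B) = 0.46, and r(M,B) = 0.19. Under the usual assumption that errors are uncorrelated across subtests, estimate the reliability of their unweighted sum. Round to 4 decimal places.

0.9451

Var(S+D+L+M+B) = 14.2² + 20.8² + 11.9² + 16² + 2.8² + 2·[14.2·20.8·0.47 + 14.2·11.9·0.69 + 14.2·16·0.17 + 14.2·2.8·0.30 + 20.8·11.9·0.72 + 20.8·16·0.29 + 20.8·2.8·0.50 + 11.9·16·0.18 + 11.9·2.8·0.46 + 16·2.8·0.19] = 1039.73 + 1335.85 = 2375.58.
Under uncorrelated errors the observed covariances equal the true-score covariances, so only the own-variance terms attenuate.
True-score variance = [14.2²·0.96 + 20.8²·0.92 + 11.9²·0.87 + 16²·0.74 + 2.8²·0.65] + 1335.85 = 909.34 + 1335.85 = 2245.19.
Reliability = 2245.19 / 2375.58 = 0.9451.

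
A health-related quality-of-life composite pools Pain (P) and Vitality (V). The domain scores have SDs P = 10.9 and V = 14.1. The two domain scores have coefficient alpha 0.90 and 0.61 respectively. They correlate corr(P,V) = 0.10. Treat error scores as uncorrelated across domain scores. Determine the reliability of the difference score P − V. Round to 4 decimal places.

Var(P−V) = 10.9² + 14.1² − 2·10.9·14.1·0.10 = 317.62 − 30.738 = 286.882.
With uncorrelated errors the cross-covariances are all true-score covariance, so they carry over unchanged; only the diagonal terms shrink to ρᵢσᵢ².
True-score variance = [10.9²·0.90 + 14.1²·0.61] − 30.738 = 228.203 − 30.738 = 197.465.
Reliability = 197.465 / 286.882 = 0.6883.

0.6883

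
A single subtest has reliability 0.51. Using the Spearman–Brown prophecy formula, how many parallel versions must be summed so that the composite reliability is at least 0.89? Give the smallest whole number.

k ≥ ρ*(1−ρ₁)/(ρ₁(1−ρ*)) = 0.89·0.49 / (0.51·0.11) = 7.774.
Smallest integer k = 8.

8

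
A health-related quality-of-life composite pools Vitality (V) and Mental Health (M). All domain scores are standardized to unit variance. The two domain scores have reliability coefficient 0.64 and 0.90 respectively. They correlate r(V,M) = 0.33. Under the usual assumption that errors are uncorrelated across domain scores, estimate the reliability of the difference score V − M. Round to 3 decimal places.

Var(V−M) = 1 + 1 − 2·0.33 = 2 − 0.66 = 1.34.
Under uncorrelated errors the observed covariances equal the true-score covariances, so only the own-variance terms attenuate.
True-score variance = [0.64 + 0.90] − 0.66 = 1.54 − 0.66 = 0.88.
Reliability = 0.88 / 1.34 = 0.657.

0.657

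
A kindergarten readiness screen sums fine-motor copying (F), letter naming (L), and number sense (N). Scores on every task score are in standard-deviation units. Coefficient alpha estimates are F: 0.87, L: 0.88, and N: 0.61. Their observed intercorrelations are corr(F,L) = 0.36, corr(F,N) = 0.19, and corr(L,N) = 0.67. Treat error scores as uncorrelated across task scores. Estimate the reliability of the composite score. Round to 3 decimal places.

0.882

Var(F+L+N) = 3 + 2·[0.36 + 0.19 + 0.67] = 3 + 2.44 = 5.44.
Under uncorrelated errors the observed covariances equal the true-score covariances, so only the own-variance terms attenuate.
True-score variance = [0.87 + 0.88 + 0.61] + 2.44 = 2.36 + 2.44 = 4.8.
Reliability = 4.8 / 5.44 = 0.882.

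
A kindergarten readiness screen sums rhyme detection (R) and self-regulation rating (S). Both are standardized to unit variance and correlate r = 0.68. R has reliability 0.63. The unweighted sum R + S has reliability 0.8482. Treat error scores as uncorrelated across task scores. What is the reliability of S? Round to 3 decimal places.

Var(R+S) = 2 + 2·0.68 = 3.360.
True-score variance = ρ_R + ρ_S + 2·0.68, so 0.8482 = (0.63 + ρ_S + 1.36) / 3.360.
ρ_S = 0.8482·3.360 − 0.63 − 1.36 = 0.860.

0.860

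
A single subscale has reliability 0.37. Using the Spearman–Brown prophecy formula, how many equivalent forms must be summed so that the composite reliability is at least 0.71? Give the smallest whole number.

k ≥ ρ*(1−ρ₁)/(ρ₁(1−ρ*)) = 0.71·0.63 / (0.37·0.29) = 4.169.
Smallest integer k = 5.

5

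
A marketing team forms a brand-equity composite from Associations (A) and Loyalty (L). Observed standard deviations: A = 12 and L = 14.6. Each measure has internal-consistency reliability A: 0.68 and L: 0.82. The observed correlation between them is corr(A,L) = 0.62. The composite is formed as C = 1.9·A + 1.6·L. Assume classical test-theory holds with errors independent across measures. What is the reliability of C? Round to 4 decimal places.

Var(C) = 1.9²·12² + 1.6²·14.6² + 2·[3.04·12·14.6·0.62] = 1065.53 + 660.434 = 1725.96.
With uncorrelated errors the cross-covariances are all true-score covariance, so they carry over unchanged; only the diagonal terms shrink to ρᵢσᵢ².
True-score variance = [1.9²·12²·0.68 + 1.6²·14.6²·0.82] + 660.434 = 800.957 + 660.434 = 1461.39.
Reliability = 1461.39 / 1725.96 = 0.8467.

0.8467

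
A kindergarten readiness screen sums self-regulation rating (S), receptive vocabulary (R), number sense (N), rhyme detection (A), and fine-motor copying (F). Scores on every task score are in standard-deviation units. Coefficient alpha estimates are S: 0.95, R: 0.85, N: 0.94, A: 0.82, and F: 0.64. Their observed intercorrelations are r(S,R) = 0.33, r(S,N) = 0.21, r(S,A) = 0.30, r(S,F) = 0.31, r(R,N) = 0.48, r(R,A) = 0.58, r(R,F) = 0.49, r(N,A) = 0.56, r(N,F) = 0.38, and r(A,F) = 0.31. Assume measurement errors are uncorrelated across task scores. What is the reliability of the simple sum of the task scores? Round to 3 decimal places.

0.938

Var(S+R+N+A+F) = 5 + 2·[0.33 + 0.21 + 0.30 + 0.31 + 0.48 + 0.58 + 0.49 + 0.56 + 0.38 + 0.31] = 5 + 7.9 = 12.9.
Under uncorrelated errors the observed covariances equal the true-score covariances, so only the own-variance terms attenuate.
True-score variance = [0.95 + 0.85 + 0.94 + 0.82 + 0.64] + 7.9 = 4.2 + 7.9 = 12.1.
Reliability = 12.1 / 12.9 = 0.938.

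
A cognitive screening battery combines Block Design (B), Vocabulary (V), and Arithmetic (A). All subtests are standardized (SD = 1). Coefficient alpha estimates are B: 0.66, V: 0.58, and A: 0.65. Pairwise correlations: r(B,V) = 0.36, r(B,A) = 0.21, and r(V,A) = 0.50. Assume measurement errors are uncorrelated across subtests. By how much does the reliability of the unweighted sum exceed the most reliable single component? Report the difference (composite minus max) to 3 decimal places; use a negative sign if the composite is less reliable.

0.124

Var(sum) = 3 + 2.14 = 5.14; true-score variance = 1.89 + 2.14 = 4.03; composite reliability = 0.7840.
Max component reliability = 0.6600.
Difference = 0.7840 − 0.6600 = 0.124.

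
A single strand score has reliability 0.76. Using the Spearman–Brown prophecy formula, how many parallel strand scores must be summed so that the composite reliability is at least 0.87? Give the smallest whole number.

3

k ≥ ρ*(1−ρ₁)/(ρ₁(1−ρ*)) = 0.87·0.24 / (0.76·0.13) = 2.113.
Smallest integer k = 3.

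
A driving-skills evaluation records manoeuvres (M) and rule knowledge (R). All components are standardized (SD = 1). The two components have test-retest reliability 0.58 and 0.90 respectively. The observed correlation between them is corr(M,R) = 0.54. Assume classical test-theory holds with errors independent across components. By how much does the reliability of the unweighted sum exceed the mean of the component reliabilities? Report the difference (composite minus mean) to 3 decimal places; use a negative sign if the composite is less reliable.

0.091

Var(sum) = 2 + 1.08 = 3.08; true-score variance = 1.48 + 1.08 = 2.56; composite reliability = 0.8312.
Mean component reliability = 0.7400.
Difference = 0.8312 − 0.7400 = 0.091.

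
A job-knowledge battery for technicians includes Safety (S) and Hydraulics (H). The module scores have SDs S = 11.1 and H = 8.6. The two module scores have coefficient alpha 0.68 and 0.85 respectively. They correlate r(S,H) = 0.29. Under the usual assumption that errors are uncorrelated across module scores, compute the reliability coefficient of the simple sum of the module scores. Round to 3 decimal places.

0.800

Var(S+H) = 11.1² + 8.6² + 2·[11.1·8.6·0.29] = 197.17 + 55.3668 = 252.537.
Because errors are independent across components, Cov(Tᵢ,Tⱼ) = Cov(Xᵢ,Xⱼ); the off-diagonal part of the true-score variance is the same as above.
True-score variance = [11.1²·0.68 + 8.6²·0.85] + 55.3668 = 146.649 + 55.3668 = 202.016.
Reliability = 202.016 / 252.537 = 0.800.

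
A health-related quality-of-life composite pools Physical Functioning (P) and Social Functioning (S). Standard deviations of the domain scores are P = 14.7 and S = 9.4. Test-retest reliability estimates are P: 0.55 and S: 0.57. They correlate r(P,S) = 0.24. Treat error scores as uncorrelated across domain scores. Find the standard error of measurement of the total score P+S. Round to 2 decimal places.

11.63

Var(total) = 304.45 + 66.3264 = 370.776.
True-score variance = 169.215 + 66.3264 = 235.541, so reliability = 0.6353.
Error variance = 370.776 − 235.541 = 135.235; SEM = √135.235 = 11.63.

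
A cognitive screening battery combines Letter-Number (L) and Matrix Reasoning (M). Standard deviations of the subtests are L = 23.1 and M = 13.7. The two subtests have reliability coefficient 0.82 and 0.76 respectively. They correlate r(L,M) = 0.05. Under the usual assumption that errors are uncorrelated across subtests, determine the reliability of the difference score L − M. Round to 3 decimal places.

0.795

Var(L−M) = 23.1² + 13.7² − 2·23.1·13.7·0.05 = 721.3 − 31.647 = 689.653.
With uncorrelated errors the cross-covariances are all true-score covariance, so they carry over unchanged; only the diagonal terms shrink to ρᵢσᵢ².
True-score variance = [23.1²·0.82 + 13.7²·0.76] − 31.647 = 580.205 − 31.647 = 548.558.
Reliability = 548.558 / 689.653 = 0.795.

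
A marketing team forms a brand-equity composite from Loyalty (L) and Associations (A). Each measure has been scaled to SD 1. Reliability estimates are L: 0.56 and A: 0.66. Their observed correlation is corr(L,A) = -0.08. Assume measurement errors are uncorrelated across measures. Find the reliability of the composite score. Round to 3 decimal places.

0.576

Var(L+A) = 2 + 2·[(-0.08)] = 2 − 0.16 = 1.84.
Because errors are independent across components, Cov(Tᵢ,Tⱼ) = Cov(Xᵢ,Xⱼ); the off-diagonal part of the true-score variance is the same as above.
True-score variance = [0.56 + 0.66] − 0.16 = 1.22 − 0.16 = 1.06.
Reliability = 1.06 / 1.84 = 0.576.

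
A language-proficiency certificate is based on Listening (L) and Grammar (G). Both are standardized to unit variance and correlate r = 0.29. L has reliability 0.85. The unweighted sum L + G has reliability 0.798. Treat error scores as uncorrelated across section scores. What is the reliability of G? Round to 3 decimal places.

Var(L+G) = 2 + 2·0.29 = 2.580.
True-score variance = ρ_L + ρ_G + 2·0.29, so 0.798 = (0.85 + ρ_G + 0.58) / 2.580.
ρ_G = 0.798·2.580 − 0.85 − 0.58 = 0.629.

0.629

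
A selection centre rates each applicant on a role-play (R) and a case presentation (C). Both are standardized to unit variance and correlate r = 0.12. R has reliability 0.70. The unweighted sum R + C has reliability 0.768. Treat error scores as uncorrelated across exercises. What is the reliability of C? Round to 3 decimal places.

Var(R+C) = 2 + 2·0.12 = 2.240.
True-score variance = ρ_R + ρ_C + 2·0.12, so 0.768 = (0.70 + ρ_C + 0.24) / 2.240.
ρ_C = 0.768·2.240 − 0.70 − 0.24 = 0.780.

0.780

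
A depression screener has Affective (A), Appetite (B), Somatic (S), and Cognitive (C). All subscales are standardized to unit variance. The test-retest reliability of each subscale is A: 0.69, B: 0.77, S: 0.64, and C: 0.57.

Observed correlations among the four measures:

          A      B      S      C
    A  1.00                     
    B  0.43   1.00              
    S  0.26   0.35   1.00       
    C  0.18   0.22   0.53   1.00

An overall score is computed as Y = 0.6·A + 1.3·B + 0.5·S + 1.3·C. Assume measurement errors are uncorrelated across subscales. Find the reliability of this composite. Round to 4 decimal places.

Var(Y) = 0.6² + 1.3² + 0.5² + 1.3² + 2·[0.78·0.43 + 0.3·0.26 + 0.78·0.18 + 0.65·0.35 + 1.69·0.22 + 0.65·0.53] = 3.99 + 2.9952 = 6.9852.
Because errors are independent across components, Cov(Tᵢ,Tⱼ) = Cov(Xᵢ,Xⱼ); the off-diagonal part of the true-score variance is the same as above.
True-score variance = [0.6²·0.69 + 1.3²·0.77 + 0.5²·0.64 + 1.3²·0.57] + 2.9952 = 2.673 + 2.9952 = 5.6682.
Reliability = 5.6682 / 6.9852 = 0.8115.

0.8115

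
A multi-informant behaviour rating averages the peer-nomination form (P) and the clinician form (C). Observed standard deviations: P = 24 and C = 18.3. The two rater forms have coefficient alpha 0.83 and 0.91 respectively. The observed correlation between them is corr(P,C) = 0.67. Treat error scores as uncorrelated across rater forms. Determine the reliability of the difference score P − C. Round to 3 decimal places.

Var(P−C) = 24² + 18.3² − 2·24·18.3·0.67 = 910.89 − 588.528 = 322.362.
With uncorrelated errors the cross-covariances are all true-score covariance, so they carry over unchanged; only the diagonal terms shrink to ρᵢσᵢ².
True-score variance = [24²·0.83 + 18.3²·0.91] − 588.528 = 782.83 − 588.528 = 194.302.
Reliability = 194.302 / 322.362 = 0.603.

0.603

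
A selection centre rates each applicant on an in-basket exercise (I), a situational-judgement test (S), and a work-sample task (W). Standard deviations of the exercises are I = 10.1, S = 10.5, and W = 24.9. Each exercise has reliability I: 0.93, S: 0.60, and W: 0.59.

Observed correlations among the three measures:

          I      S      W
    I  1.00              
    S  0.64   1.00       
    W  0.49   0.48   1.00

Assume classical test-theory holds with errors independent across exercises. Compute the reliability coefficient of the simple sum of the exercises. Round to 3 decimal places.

Var(I+S+W) = 10.1² + 10.5² + 24.9² + 2·[10.1·10.5·0.64 + 10.1·24.9·0.49 + 10.5·24.9·0.48] = 832.27 + 633.196 = 1465.47.
With uncorrelated errors the cross-covariances are all true-score covariance, so they carry over unchanged; only the diagonal terms shrink to ρᵢσᵢ².
True-score variance = [10.1²·0.93 + 10.5²·0.60 + 24.9²·0.59] + 633.196 = 526.825 + 633.196 = 1160.02.
Reliability = 1160.02 / 1465.47 = 0.792.

0.792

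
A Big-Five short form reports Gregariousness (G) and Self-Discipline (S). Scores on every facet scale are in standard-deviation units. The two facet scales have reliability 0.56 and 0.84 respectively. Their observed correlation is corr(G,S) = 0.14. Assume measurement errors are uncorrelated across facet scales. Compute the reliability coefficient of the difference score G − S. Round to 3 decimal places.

0.651

Var(G−S) = 1 + 1 − 2·0.14 = 2 − 0.28 = 1.72.
Under uncorrelated errors the observed covariances equal the true-score covariances, so only the own-variance terms attenuate.
True-score variance = [0.56 + 0.84] − 0.28 = 1.4 − 0.28 = 1.12.
Reliability = 1.12 / 1.72 = 0.651.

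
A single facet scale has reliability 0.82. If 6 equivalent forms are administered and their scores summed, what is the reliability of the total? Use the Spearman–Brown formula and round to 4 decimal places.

0.9647

ρ_k = kρ / (1 + (k−1)ρ) = 6·0.82 / (1 + 5·0.82) = 4.920 / 5.100 = 0.9647.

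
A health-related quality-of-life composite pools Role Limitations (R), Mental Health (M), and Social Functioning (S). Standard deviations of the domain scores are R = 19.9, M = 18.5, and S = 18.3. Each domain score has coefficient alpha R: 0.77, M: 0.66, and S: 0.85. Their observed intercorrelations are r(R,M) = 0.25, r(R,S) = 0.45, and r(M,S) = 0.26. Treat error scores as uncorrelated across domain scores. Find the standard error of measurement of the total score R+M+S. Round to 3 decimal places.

Var(total) = 1073.15 + 687.874 = 1761.02.
True-score variance = 815.469 + 687.874 = 1503.34, so reliability = 0.8537.
Error variance = 1761.02 − 1503.34 = 257.681; SEM = √257.681 = 16.052.

16.052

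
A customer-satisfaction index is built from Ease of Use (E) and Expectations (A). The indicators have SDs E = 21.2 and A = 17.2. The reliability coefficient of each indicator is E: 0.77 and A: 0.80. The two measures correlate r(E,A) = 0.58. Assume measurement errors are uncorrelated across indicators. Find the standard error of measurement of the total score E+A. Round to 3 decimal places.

12.749

Var(total) = 745.28 + 422.982 = 1168.26.
True-score variance = 582.741 + 422.982 = 1005.72, so reliability = 0.8609.
Error variance = 1168.26 − 1005.72 = 162.539; SEM = √162.539 = 12.749.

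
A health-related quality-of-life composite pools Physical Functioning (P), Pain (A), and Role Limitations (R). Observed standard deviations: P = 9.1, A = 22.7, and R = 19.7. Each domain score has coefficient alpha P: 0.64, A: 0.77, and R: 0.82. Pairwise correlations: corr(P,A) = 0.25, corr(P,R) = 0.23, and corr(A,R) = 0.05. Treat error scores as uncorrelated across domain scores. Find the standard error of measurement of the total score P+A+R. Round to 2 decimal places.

Var(total) = 986.19 + 230.468 = 1216.66.
True-score variance = 768.005 + 230.468 = 998.474, so reliability = 0.8207.
Error variance = 1216.66 − 998.474 = 218.184; SEM = √218.184 = 14.77.

14.77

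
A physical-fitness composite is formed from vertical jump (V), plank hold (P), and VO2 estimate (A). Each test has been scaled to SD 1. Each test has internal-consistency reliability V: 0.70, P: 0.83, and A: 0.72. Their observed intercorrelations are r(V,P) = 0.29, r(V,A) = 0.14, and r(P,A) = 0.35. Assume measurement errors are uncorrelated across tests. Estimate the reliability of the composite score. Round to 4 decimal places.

0.8355

Var(V+P+A) = 3 + 2·[0.29 + 0.14 + 0.35] = 3 + 1.56 = 4.56.
With uncorrelated errors the cross-covariances are all true-score covariance, so they carry over unchanged; only the diagonal terms shrink to ρᵢσᵢ².
True-score variance = [0.70 + 0.83 + 0.72] + 1.56 = 2.25 + 1.56 = 3.81.
Reliability = 3.81 / 4.56 = 0.8355.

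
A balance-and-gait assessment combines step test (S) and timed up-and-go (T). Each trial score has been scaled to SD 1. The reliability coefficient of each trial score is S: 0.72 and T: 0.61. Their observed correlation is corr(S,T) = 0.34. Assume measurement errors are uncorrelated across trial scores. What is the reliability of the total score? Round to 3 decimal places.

0.750

Var(S+T) = 2 + 2·[0.34] = 2 + 0.68 = 2.68.
Because errors are independent across components, Cov(Tᵢ,Tⱼ) = Cov(Xᵢ,Xⱼ); the off-diagonal part of the true-score variance is the same as above.
True-score variance = [0.72 + 0.61] + 0.68 = 1.33 + 0.68 = 2.01.
Reliability = 2.01 / 2.68 = 0.750.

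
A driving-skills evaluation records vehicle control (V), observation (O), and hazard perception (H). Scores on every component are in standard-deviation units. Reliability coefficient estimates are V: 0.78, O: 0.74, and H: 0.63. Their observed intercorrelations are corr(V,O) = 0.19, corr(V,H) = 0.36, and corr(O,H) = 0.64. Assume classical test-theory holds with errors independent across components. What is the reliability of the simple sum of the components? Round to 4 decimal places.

Var(V+O+H) = 3 + 2·[0.19 + 0.36 + 0.64] = 3 + 2.38 = 5.38.
Because errors are independent across components, Cov(Tᵢ,Tⱼ) = Cov(Xᵢ,Xⱼ); the off-diagonal part of the true-score variance is the same as above.
True-score variance = [0.78 + 0.74 + 0.63] + 2.38 = 2.15 + 2.38 = 4.53.
Reliability = 4.53 / 5.38 = 0.8420.

0.8420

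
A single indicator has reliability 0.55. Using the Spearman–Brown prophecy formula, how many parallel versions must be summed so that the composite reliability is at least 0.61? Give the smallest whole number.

2

k ≥ ρ*(1−ρ₁)/(ρ₁(1−ρ*)) = 0.61·0.45 / (0.55·0.39) = 1.280.
Smallest integer k = 2.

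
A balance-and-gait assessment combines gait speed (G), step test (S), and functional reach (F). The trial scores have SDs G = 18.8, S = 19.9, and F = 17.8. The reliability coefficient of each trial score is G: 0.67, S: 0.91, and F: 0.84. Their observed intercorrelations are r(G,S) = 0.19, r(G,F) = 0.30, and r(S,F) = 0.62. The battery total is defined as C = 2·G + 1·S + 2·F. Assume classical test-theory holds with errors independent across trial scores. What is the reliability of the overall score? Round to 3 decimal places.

Var(C) = 2²·18.8² + 19.9² + 2²·17.8² + 2·[2·18.8·19.9·0.19 + 4·18.8·17.8·0.30 + 2·19.9·17.8·0.62] = 3077.13 + 1965.93 = 5043.06.
With uncorrelated errors the cross-covariances are all true-score covariance, so they carry over unchanged; only the diagonal terms shrink to ρᵢσᵢ².
True-score variance = [2²·18.8²·0.67 + 19.9²·0.91 + 2²·17.8²·0.84] + 1965.93 = 2372.17 + 1965.93 = 4338.1.
Reliability = 4338.1 / 5043.06 = 0.860.

0.860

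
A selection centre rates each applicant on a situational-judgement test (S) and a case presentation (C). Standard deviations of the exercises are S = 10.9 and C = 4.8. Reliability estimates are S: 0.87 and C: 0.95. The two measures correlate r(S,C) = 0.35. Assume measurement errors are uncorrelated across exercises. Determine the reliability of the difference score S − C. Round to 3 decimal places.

Var(S−C) = 10.9² + 4.8² − 2·10.9·4.8·0.35 = 141.85 − 36.624 = 105.226.
Because errors are independent across components, Cov(Tᵢ,Tⱼ) = Cov(Xᵢ,Xⱼ); the off-diagonal part of the true-score variance is the same as above.
True-score variance = [10.9²·0.87 + 4.8²·0.95] − 36.624 = 125.253 − 36.624 = 88.6287.
Reliability = 88.6287 / 105.226 = 0.842.

0.842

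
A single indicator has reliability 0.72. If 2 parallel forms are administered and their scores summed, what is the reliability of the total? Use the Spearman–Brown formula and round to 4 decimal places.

0.8372

ρ_k = kρ / (1 + (k−1)ρ) = 2·0.72 / (1 + 1·0.72) = 1.440 / 1.720 = 0.8372.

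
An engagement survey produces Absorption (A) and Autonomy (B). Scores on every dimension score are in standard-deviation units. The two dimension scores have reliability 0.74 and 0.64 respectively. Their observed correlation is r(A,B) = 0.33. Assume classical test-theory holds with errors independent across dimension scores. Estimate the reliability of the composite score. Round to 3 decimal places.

Var(A+B) = 2 + 2·[0.33] = 2 + 0.66 = 2.66.
With uncorrelated errors the cross-covariances are all true-score covariance, so they carry over unchanged; only the diagonal terms shrink to ρᵢσᵢ².
True-score variance = [0.74 + 0.64] + 0.66 = 1.38 + 0.66 = 2.04.
Reliability = 2.04 / 2.66 = 0.767.

0.767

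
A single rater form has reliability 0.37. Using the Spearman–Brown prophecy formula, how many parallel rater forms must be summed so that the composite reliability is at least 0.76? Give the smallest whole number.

k ≥ ρ*(1−ρ₁)/(ρ₁(1−ρ*)) = 0.76·0.63 / (0.37·0.24) = 5.392.
Smallest integer k = 6.

6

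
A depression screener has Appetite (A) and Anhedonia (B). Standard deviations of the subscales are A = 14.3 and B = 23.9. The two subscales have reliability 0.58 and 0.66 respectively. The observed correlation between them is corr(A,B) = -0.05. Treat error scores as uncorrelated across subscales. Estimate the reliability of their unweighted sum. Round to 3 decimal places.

0.622

Var(A+B) = 14.3² + 23.9² + 2·[14.3·23.9·(-0.05)] = 775.7 − 34.177 = 741.523.
With uncorrelated errors the cross-covariances are all true-score covariance, so they carry over unchanged; only the diagonal terms shrink to ρᵢσᵢ².
True-score variance = [14.3²·0.58 + 23.9²·0.66] − 34.177 = 495.603 − 34.177 = 461.426.
Reliability = 461.426 / 741.523 = 0.622.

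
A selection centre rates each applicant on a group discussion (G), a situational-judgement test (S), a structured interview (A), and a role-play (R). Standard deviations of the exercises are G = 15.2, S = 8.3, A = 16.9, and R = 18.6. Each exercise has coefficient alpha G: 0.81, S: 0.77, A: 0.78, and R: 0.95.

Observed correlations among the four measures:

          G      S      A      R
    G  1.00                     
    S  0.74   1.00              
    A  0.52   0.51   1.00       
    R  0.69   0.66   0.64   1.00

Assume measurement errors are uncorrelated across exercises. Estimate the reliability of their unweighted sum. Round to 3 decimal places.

Var(G+S+A+R) = 15.2² + 8.3² + 16.9² + 18.6² + 2·[15.2·8.3·0.74 + 15.2·16.9·0.52 + 15.2·18.6·0.69 + 8.3·16.9·0.51 + 8.3·18.6·0.66 + 16.9·18.6·0.64] = 931.5 + 1593.24 = 2524.74.
With uncorrelated errors the cross-covariances are all true-score covariance, so they carry over unchanged; only the diagonal terms shrink to ρᵢσᵢ².
True-score variance = [15.2²·0.81 + 8.3²·0.77 + 16.9²·0.78 + 18.6²·0.95] + 1593.24 = 791.625 + 1593.24 = 2384.86.
Reliability = 2384.86 / 2524.74 = 0.945.

0.945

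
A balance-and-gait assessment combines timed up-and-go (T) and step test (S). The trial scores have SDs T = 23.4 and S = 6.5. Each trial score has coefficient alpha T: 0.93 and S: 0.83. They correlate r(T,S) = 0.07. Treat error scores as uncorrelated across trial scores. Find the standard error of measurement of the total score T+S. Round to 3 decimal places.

Var(total) = 589.81 + 21.294 = 611.104.
True-score variance = 544.298 + 21.294 = 565.592, so reliability = 0.9255.
Error variance = 611.104 − 565.592 = 45.5117; SEM = √45.5117 = 6.746.

6.746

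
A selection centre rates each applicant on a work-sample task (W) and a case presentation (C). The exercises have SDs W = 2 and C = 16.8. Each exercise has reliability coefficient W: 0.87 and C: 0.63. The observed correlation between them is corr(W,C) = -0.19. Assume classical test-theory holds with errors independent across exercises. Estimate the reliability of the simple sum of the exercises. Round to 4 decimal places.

0.6162

Var(W+C) = 2² + 16.8² + 2·[2·16.8·(-0.19)] = 286.24 − 12.768 = 273.472.
With uncorrelated errors the cross-covariances are all true-score covariance, so they carry over unchanged; only the diagonal terms shrink to ρᵢσᵢ².
True-score variance = [2²·0.87 + 16.8²·0.63] − 12.768 = 181.291 − 12.768 = 168.523.
Reliability = 168.523 / 273.472 = 0.6162.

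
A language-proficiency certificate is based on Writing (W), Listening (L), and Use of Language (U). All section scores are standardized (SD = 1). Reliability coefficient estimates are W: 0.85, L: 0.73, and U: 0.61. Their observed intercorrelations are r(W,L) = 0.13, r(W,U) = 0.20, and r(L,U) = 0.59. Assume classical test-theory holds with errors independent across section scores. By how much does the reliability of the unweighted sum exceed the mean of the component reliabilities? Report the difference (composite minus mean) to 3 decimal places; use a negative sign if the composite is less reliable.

Var(sum) = 3 + 1.84 = 4.84; true-score variance = 2.19 + 1.84 = 4.03; composite reliability = 0.8326.
Mean component reliability = 0.7300.
Difference = 0.8326 − 0.7300 = 0.103.

0.103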